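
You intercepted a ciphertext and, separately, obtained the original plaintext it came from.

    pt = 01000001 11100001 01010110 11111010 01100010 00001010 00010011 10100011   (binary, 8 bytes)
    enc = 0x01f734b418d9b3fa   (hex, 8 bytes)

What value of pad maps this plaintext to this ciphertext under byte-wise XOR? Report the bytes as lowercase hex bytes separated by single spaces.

40 16 62 4e 7a d3 a0 59

Since enc = pt ⊕ pad, XORing both sides with pt gives pad = pt ⊕ enc.
41 xor 01 = 40
e1 xor f7 = 16
56 xor 34 = 62
fa xor b4 = 4e
62 xor 18 = 7a
0a xor d9 = d3
13 xor b3 = a0
a3 xor fa = 59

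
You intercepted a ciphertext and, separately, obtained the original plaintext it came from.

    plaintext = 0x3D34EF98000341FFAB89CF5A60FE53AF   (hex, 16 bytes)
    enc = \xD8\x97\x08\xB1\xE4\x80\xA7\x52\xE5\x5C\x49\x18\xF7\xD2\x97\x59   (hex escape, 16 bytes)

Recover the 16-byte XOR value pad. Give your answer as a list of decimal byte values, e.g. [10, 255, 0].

Since enc = plaintext ⊕ pad, XORing both sides with plaintext gives pad = plaintext ⊕ enc.
00111101 xor 11011000 = 11100101
00110100 xor 10010111 = 10100011
11101111 xor 00001000 = 11100111
10011000 xor 10110001 = 00101001
00000000 xor 11100100 = 11100100
00000011 xor 10000000 = 10000011
01000001 xor 10100111 = 11100110
11111111 xor 01010010 = 10101101
10101011 xor 11100101 = 01001110
10001001 xor 01011100 = 11010101
11001111 xor 01001001 = 10000110
01011010 xor 00011000 = 01000010
01100000 xor 11110111 = 10010111
11111110 xor 11010010 = 00101100
01010011 xor 10010111 = 11000100
10101111 xor 01011001 = 11110110

[229, 163, 231, 41, 228, 131, 230, 173, 78, 213, 134, 66, 151, 44, 196, 246]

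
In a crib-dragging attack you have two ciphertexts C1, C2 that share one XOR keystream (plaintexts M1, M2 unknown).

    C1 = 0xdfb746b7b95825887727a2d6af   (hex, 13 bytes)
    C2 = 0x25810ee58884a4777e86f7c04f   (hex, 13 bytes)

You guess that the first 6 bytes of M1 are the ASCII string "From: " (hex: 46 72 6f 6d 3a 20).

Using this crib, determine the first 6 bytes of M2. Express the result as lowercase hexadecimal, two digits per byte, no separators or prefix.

bc44273f0bfc

First, C1 ⊕ C2 = (M1 ⊕ K) ⊕ (M2 ⊕ K) = M1 ⊕ M2, so the key drops out. Then M2 = (M1 ⊕ M2) ⊕ M1 over the first 6 bytes.
byte 0: (df XOR 25) XOR 46 = fa XOR 46 = bc
byte 1: (b7 XOR 81) XOR 72 = 36 XOR 72 = 44
byte 2: (46 XOR 0e) XOR 6f = 48 XOR 6f = 27
byte 3: (b7 XOR e5) XOR 6d = 52 XOR 6d = 3f
byte 4: (b9 XOR 88) XOR 3a = 31 XOR 3a = 0b
byte 5: (58 XOR 84) XOR 20 = dc XOR 20 = fc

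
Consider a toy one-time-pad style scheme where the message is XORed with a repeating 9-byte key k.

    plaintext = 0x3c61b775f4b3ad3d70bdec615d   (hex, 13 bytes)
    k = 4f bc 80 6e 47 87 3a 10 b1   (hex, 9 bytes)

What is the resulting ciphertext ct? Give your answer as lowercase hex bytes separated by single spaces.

73 dd 37 1b b3 34 97 2d c1 f2 50 e1 33

The 9-byte key repeats, so the effective keystream is 4f bc 80 6e 47 87 3a 10 b1 4f bc 80 6e.
byte 0: 3c ^ 4f = 73
byte 1: 61 ^ bc = dd
byte 2: b7 ^ 80 = 37
byte 3: 75 ^ 6e = 1b
byte 4: f4 ^ 47 = b3
byte 5: b3 ^ 87 = 34
byte 6: ad ^ 3a = 97
byte 7: 3d ^ 10 = 2d
byte 8: 70 ^ b1 = c1
byte 9: bd ^ 4f = f2
byte 10: ec ^ bc = 50
byte 11: 61 ^ 80 = e1
byte 12: 5d ^ 6e = 33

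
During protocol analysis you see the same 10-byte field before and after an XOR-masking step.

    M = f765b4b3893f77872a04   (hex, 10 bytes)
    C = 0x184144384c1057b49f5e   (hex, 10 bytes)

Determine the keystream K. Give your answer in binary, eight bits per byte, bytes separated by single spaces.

11101111 00100100 11110000 10001011 11000101 00101111 00100000 00110011 10110101 01011010

Since C = M ⊕ K, XORing both sides with M gives K = M ⊕ C.
f7 ⊕ 18 = ef
65 ⊕ 41 = 24
b4 ⊕ 44 = f0
b3 ⊕ 38 = 8b
89 ⊕ 4c = c5
3f ⊕ 10 = 2f
77 ⊕ 57 = 20
87 ⊕ b4 = 33
2a ⊕ 9f = b5
04 ⊕ 5e = 5a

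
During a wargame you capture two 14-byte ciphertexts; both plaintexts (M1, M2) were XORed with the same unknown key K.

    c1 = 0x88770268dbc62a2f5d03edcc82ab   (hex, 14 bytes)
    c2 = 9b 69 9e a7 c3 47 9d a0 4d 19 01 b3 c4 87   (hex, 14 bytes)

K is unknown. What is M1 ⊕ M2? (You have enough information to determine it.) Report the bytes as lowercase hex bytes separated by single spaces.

c1 ⊕ c2 = (M1 ⊕ K) ⊕ (M2 ⊕ K) = M1 ⊕ M2 — the shared key cancels under XOR.
byte 0: 10001000 ^ 10011011 = 00010011
byte 1: 01110111 ^ 01101001 = 00011110
byte 2: 00000010 ^ 10011110 = 10011100
byte 3: 01101000 ^ 10100111 = 11001111
byte 4: 11011011 ^ 11000011 = 00011000
byte 5: 11000110 ^ 01000111 = 10000001
byte 6: 00101010 ^ 10011101 = 10110111
byte 7: 00101111 ^ 10100000 = 10001111
byte 8: 01011101 ^ 01001101 = 00010000
byte 9: 00000011 ^ 00011001 = 00011010
byte 10: 11101101 ^ 00000001 = 11101100
byte 11: 11001100 ^ 10110011 = 01111111
byte 12: 10000010 ^ 11000100 = 01000110
byte 13: 10101011 ^ 10000111 = 00101100

13 1e 9c cf 18 81 b7 8f 10 1a ec 7f 46 2c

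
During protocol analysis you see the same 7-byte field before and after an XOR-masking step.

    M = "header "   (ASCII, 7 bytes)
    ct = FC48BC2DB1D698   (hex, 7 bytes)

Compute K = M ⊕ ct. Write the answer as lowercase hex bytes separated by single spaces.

94 2d dd 49 d4 a4 b8

Since ct = M ⊕ K, XORing both sides with M gives K = M ⊕ ct.
byte 0: 68 xor fc = 94
byte 1: 65 xor 48 = 2d
byte 2: 61 xor bc = dd
byte 3: 64 xor 2d = 49
byte 4: 65 xor b1 = d4
byte 5: 72 xor d6 = a4
byte 6: 20 xor 98 = b8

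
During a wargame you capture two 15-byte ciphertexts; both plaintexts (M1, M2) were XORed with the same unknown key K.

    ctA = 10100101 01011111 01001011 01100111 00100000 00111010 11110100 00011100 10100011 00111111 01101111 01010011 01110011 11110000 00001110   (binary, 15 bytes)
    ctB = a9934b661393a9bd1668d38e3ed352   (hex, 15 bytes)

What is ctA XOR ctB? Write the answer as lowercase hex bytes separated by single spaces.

ctA ⊕ ctB = (M1 ⊕ K) ⊕ (M2 ⊕ K) = M1 ⊕ M2 — the shared key cancels under XOR.
byte 0: a5 ^ a9 = 0c
byte 1: 5f ^ 93 = cc
byte 2: 4b ^ 4b = 00
byte 3: 67 ^ 66 = 01
byte 4: 20 ^ 13 = 33
byte 5: 3a ^ 93 = a9
byte 6: f4 ^ a9 = 5d
byte 7: 1c ^ bd = a1
byte 8: a3 ^ 16 = b5
byte 9: 3f ^ 68 = 57
byte 10: 6f ^ d3 = bc
byte 11: 53 ^ 8e = dd
byte 12: 73 ^ 3e = 4d
byte 13: f0 ^ d3 = 23
byte 14: 0e ^ 52 = 5c

0c cc 00 01 33 a9 5d a1 b5 57 bc dd 4d 23 5c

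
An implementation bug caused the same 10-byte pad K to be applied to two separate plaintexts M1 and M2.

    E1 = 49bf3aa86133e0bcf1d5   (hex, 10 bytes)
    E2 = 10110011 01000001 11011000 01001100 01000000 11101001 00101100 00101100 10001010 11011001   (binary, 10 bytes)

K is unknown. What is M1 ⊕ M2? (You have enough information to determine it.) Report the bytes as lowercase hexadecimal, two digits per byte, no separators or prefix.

E1 ⊕ E2 = (M1 ⊕ K) ⊕ (M2 ⊕ K) = M1 ⊕ M2 — the shared key cancels under XOR.
 73 xor 179 = 250
191 xor  65 = 254
 58 xor 216 = 226
168 xor  76 = 228
 97 xor  64 =  33
 51 xor 233 = 218
224 xor  44 = 204
188 xor  44 = 144
241 xor 138 = 123
213 xor 217 =  12

fafee2e421dacc907b0c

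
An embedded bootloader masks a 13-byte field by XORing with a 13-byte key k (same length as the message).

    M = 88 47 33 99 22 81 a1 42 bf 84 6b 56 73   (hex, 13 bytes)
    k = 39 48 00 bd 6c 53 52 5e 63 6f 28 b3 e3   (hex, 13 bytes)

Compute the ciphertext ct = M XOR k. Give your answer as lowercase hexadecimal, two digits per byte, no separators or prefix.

b10f33244ed2f31cdceb43e590

136 ^  57 = 177
 71 ^  72 =  15
 51 ^   0 =  51
153 ^ 189 =  36
 34 ^ 108 =  78
129 ^  83 = 210
161 ^  82 = 243
 66 ^  94 =  28
191 ^  99 = 220
132 ^ 111 = 235
107 ^  40 =  67
 86 ^ 179 = 229
115 ^ 227 = 144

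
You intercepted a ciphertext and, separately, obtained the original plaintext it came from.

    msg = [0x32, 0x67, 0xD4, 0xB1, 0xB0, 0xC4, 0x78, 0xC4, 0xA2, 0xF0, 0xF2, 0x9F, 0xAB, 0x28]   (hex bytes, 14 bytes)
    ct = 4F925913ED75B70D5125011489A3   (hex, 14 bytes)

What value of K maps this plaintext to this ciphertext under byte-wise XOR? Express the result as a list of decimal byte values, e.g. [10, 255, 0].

Since ct = msg ⊕ K, XORing both sides with msg gives K = msg ⊕ ct.
 50 xor  79 = 125
103 xor 146 = 245
212 xor  89 = 141
177 xor  19 = 162
176 xor 237 =  93
196 xor 117 = 177
120 xor 183 = 207
196 xor  13 = 201
162 xor  81 = 243
240 xor  37 = 213
242 xor   1 = 243
159 xor  20 = 139
171 xor 137 =  34
 40 xor 163 = 139

[125, 245, 141, 162, 93, 177, 207, 201, 243, 213, 243, 139, 34, 139]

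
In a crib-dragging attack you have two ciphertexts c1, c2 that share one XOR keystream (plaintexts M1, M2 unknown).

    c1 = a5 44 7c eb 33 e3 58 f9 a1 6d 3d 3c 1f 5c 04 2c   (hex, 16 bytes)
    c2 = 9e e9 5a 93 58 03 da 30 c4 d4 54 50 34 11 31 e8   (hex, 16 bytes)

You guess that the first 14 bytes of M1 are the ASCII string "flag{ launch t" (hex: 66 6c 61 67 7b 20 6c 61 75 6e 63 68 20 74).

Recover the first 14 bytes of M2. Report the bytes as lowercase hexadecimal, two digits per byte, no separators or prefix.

First, c1 ⊕ c2 = (M1 ⊕ K) ⊕ (M2 ⊕ K) = M1 ⊕ M2, so the key drops out. Then M2 = (M1 ⊕ M2) ⊕ M1 over the first 14 bytes.
byte 0: (a5 XOR 9e) XOR 66 = 3b XOR 66 = 5d
byte 1: (44 XOR e9) XOR 6c = ad XOR 6c = c1
byte 2: (7c XOR 5a) XOR 61 = 26 XOR 61 = 47
byte 3: (eb XOR 93) XOR 67 = 78 XOR 67 = 1f
byte 4: (33 XOR 58) XOR 7b = 6b XOR 7b = 10
byte 5: (e3 XOR 03) XOR 20 = e0 XOR 20 = c0
byte 6: (58 XOR da) XOR 6c = 82 XOR 6c = ee
byte 7: (f9 XOR 30) XOR 61 = c9 XOR 61 = a8
byte 8: (a1 XOR c4) XOR 75 = 65 XOR 75 = 10
byte 9: (6d XOR d4) XOR 6e = b9 XOR 6e = d7
byte 10: (3d XOR 54) XOR 63 = 69 XOR 63 = 0a
byte 11: (3c XOR 50) XOR 68 = 6c XOR 68 = 04
byte 12: (1f XOR 34) XOR 20 = 2b XOR 20 = 0b
byte 13: (5c XOR 11) XOR 74 = 4d XOR 74 = 39

5dc1471f10c0eea810d70a040b39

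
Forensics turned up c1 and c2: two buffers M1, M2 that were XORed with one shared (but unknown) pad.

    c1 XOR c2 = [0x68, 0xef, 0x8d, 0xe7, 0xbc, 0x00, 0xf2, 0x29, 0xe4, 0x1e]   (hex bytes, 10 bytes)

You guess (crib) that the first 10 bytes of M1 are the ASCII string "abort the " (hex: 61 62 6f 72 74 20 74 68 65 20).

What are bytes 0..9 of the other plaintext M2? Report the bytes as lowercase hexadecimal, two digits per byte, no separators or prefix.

Since c1 ⊕ c2 = M1 ⊕ M2, XORing with the guessed M1 bytes yields the corresponding M2 bytes: M2 = (c1 ⊕ c2) ⊕ M1.
68 ⊕ 61 = 09
ef ⊕ 62 = 8d
8d ⊕ 6f = e2
e7 ⊕ 72 = 95
bc ⊕ 74 = c8
00 ⊕ 20 = 20
f2 ⊕ 74 = 86
29 ⊕ 68 = 41
e4 ⊕ 65 = 81
1e ⊕ 20 = 3e

098de295c8208641813e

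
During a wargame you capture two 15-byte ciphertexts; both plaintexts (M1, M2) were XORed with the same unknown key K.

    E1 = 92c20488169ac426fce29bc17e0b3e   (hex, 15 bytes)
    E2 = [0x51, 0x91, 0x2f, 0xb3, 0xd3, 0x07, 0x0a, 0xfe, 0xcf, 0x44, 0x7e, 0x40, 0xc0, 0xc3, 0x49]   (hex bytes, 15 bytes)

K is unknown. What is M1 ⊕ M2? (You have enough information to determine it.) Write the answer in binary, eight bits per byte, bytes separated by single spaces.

11000011 01010011 00101011 00111011 11000101 10011101 11001110 11011000 00110011 10100110 11100101 10000001 10111110 11001000 01110111

E1 ⊕ E2 = (M1 ⊕ K) ⊕ (M2 ⊕ K) = M1 ⊕ M2 — the shared key cancels under XOR.
byte 0: 92 ^ 51 = c3
byte 1: c2 ^ 91 = 53
byte 2: 04 ^ 2f = 2b
byte 3: 88 ^ b3 = 3b
byte 4: 16 ^ d3 = c5
byte 5: 9a ^ 07 = 9d
byte 6: c4 ^ 0a = ce
byte 7: 26 ^ fe = d8
byte 8: fc ^ cf = 33
byte 9: e2 ^ 44 = a6
byte 10: 9b ^ 7e = e5
byte 11: c1 ^ 40 = 81
byte 12: 7e ^ c0 = be
byte 13: 0b ^ c3 = c8
byte 14: 3e ^ 49 = 77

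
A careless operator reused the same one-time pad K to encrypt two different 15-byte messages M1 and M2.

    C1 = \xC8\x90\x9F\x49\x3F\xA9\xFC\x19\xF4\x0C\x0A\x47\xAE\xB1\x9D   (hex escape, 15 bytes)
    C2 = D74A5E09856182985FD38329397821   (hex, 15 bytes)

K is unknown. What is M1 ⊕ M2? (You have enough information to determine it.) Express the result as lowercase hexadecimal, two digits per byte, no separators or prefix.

C1 ⊕ C2 = (M1 ⊕ K) ⊕ (M2 ⊕ K) = M1 ⊕ M2 — the shared key cancels under XOR.
byte 0: c8 XOR d7 = 1f
byte 1: 90 XOR 4a = da
byte 2: 9f XOR 5e = c1
byte 3: 49 XOR 09 = 40
byte 4: 3f XOR 85 = ba
byte 5: a9 XOR 61 = c8
byte 6: fc XOR 82 = 7e
byte 7: 19 XOR 98 = 81
byte 8: f4 XOR 5f = ab
byte 9: 0c XOR d3 = df
byte 10: 0a XOR 83 = 89
byte 11: 47 XOR 29 = 6e
byte 12: ae XOR 39 = 97
byte 13: b1 XOR 78 = c9
byte 14: 9d XOR 21 = bc

1fdac140bac87e81abdf896e97c9bc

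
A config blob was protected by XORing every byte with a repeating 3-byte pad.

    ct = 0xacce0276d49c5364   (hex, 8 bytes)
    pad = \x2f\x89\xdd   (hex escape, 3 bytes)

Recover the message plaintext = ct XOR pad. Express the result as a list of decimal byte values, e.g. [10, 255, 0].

The 3-byte key repeats, so the effective keystream is 2f 89 dd 2f 89 dd 2f 89.
byte 0: 10101100 ^ 00101111 = 10000011
byte 1: 11001110 ^ 10001001 = 01000111
byte 2: 00000010 ^ 11011101 = 11011111
byte 3: 01110110 ^ 00101111 = 01011001
byte 4: 11010100 ^ 10001001 = 01011101
byte 5: 10011100 ^ 11011101 = 01000001
byte 6: 01010011 ^ 00101111 = 01111100
byte 7: 01100100 ^ 10001001 = 11101101

[131, 71, 223, 89, 93, 65, 124, 237]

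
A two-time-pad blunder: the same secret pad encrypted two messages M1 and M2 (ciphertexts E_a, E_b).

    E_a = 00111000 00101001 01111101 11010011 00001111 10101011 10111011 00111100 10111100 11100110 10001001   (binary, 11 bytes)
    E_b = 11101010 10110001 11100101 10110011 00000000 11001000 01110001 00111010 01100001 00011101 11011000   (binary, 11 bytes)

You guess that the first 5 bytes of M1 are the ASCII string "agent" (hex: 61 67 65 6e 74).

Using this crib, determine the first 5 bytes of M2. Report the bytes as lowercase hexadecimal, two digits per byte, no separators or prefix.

b3fffd0e7b

First, E_a ⊕ E_b = (M1 ⊕ K) ⊕ (M2 ⊕ K) = M1 ⊕ M2, so the key drops out. Then M2 = (M1 ⊕ M2) ⊕ M1 over the first 5 bytes.
byte 0: (38 XOR ea) XOR 61 = d2 XOR 61 = b3
byte 1: (29 XOR b1) XOR 67 = 98 XOR 67 = ff
byte 2: (7d XOR e5) XOR 65 = 98 XOR 65 = fd
byte 3: (d3 XOR b3) XOR 6e = 60 XOR 6e = 0e
byte 4: (0f XOR 00) XOR 74 = 0f XOR 74 = 7b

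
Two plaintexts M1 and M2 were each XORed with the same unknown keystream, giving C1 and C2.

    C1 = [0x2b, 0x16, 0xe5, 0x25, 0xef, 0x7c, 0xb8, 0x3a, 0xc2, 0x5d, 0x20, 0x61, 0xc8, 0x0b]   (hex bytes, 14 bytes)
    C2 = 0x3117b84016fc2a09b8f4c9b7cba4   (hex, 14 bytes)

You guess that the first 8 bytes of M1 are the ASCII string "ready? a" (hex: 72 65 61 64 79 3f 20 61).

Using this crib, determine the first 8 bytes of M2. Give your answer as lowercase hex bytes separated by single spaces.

68 64 3c 01 80 bf b2 52

First, C1 ⊕ C2 = (M1 ⊕ K) ⊕ (M2 ⊕ K) = M1 ⊕ M2, so the key drops out. Then M2 = (M1 ⊕ M2) ⊕ M1 over the first 8 bytes.
byte 0: (2b XOR 31) XOR 72 = 1a XOR 72 = 68
byte 1: (16 XOR 17) XOR 65 = 01 XOR 65 = 64
byte 2: (e5 XOR b8) XOR 61 = 5d XOR 61 = 3c
byte 3: (25 XOR 40) XOR 64 = 65 XOR 64 = 01
byte 4: (ef XOR 16) XOR 79 = f9 XOR 79 = 80
byte 5: (7c XOR fc) XOR 3f = 80 XOR 3f = bf
byte 6: (b8 XOR 2a) XOR 20 = 92 XOR 20 = b2
byte 7: (3a XOR 09) XOR 61 = 33 XOR 61 = 52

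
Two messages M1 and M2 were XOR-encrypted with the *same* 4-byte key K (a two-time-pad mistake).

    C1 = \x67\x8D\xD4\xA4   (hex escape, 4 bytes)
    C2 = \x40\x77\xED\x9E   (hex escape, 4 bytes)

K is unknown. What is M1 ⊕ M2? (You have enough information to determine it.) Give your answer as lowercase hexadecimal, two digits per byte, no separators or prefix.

27fa393a

C1 ⊕ C2 = (M1 ⊕ K) ⊕ (M2 ⊕ K) = M1 ⊕ M2 — the shared key cancels under XOR.
67 ⊕ 40 = 27
8d ⊕ 77 = fa
d4 ⊕ ed = 39
a4 ⊕ 9e = 3a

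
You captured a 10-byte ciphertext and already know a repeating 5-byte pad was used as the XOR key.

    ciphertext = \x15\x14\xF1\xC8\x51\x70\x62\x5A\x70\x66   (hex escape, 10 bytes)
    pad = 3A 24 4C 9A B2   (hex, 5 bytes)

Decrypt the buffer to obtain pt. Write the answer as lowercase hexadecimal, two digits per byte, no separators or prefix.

The 5-byte key repeats, so the effective keystream is 3a 24 4c 9a b2 3a 24 4c 9a b2.
byte 0:  21 ⊕  58 =  47
byte 1:  20 ⊕  36 =  48
byte 2: 241 ⊕  76 = 189
byte 3: 200 ⊕ 154 =  82
byte 4:  81 ⊕ 178 = 227
byte 5: 112 ⊕  58 =  74
byte 6:  98 ⊕  36 =  70
byte 7:  90 ⊕  76 =  22
byte 8: 112 ⊕ 154 = 234
byte 9: 102 ⊕ 178 = 212

2f30bd52e34a4616ead4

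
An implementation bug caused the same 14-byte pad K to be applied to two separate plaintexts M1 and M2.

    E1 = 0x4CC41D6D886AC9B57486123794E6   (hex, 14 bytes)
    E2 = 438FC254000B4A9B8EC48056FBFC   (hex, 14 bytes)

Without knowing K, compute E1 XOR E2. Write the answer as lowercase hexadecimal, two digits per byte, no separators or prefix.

0f4bdf398861832efa4292616f1a

E1 ⊕ E2 = (M1 ⊕ K) ⊕ (M2 ⊕ K) = M1 ⊕ M2 — the shared key cancels under XOR.
byte 0: 01001100 ⊕ 01000011 = 00001111
byte 1: 11000100 ⊕ 10001111 = 01001011
byte 2: 00011101 ⊕ 11000010 = 11011111
byte 3: 01101101 ⊕ 01010100 = 00111001
byte 4: 10001000 ⊕ 00000000 = 10001000
byte 5: 01101010 ⊕ 00001011 = 01100001
byte 6: 11001001 ⊕ 01001010 = 10000011
byte 7: 10110101 ⊕ 10011011 = 00101110
byte 8: 01110100 ⊕ 10001110 = 11111010
byte 9: 10000110 ⊕ 11000100 = 01000010
byte 10: 00010010 ⊕ 10000000 = 10010010
byte 11: 00110111 ⊕ 01010110 = 01100001
byte 12: 10010100 ⊕ 11111011 = 01101111
byte 13: 11100110 ⊕ 11111100 = 00011010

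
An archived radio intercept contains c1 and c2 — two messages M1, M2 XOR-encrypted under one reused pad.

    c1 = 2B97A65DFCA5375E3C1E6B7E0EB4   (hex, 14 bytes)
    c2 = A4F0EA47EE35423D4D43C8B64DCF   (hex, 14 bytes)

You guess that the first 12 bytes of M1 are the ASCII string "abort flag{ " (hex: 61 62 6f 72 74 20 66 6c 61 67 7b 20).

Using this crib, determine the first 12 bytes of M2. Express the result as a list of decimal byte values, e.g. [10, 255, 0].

First, c1 ⊕ c2 = (M1 ⊕ K) ⊕ (M2 ⊕ K) = M1 ⊕ M2, so the key drops out. Then M2 = (M1 ⊕ M2) ⊕ M1 over the first 12 bytes.
byte 0: (2b ⊕ a4) ⊕ 61 = 8f ⊕ 61 = ee
byte 1: (97 ⊕ f0) ⊕ 62 = 67 ⊕ 62 = 05
byte 2: (a6 ⊕ ea) ⊕ 6f = 4c ⊕ 6f = 23
byte 3: (5d ⊕ 47) ⊕ 72 = 1a ⊕ 72 = 68
byte 4: (fc ⊕ ee) ⊕ 74 = 12 ⊕ 74 = 66
byte 5: (a5 ⊕ 35) ⊕ 20 = 90 ⊕ 20 = b0
byte 6: (37 ⊕ 42) ⊕ 66 = 75 ⊕ 66 = 13
byte 7: (5e ⊕ 3d) ⊕ 6c = 63 ⊕ 6c = 0f
byte 8: (3c ⊕ 4d) ⊕ 61 = 71 ⊕ 61 = 10
byte 9: (1e ⊕ 43) ⊕ 67 = 5d ⊕ 67 = 3a
byte 10: (6b ⊕ c8) ⊕ 7b = a3 ⊕ 7b = d8
byte 11: (7e ⊕ b6) ⊕ 20 = c8 ⊕ 20 = e8

[238, 5, 35, 104, 102, 176, 19, 15, 16, 58, 216, 232]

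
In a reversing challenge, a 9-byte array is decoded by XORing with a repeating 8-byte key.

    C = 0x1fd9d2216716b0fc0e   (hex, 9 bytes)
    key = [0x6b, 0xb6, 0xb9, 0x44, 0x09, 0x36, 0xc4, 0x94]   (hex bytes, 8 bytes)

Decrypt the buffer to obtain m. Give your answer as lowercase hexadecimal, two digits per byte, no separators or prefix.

The 8-byte key repeats, so the effective keystream is 6b b6 b9 44 09 36 c4 94 6b.
byte 0: 00011111 ⊕ 01101011 = 01110100
byte 1: 11011001 ⊕ 10110110 = 01101111
byte 2: 11010010 ⊕ 10111001 = 01101011
byte 3: 00100001 ⊕ 01000100 = 01100101
byte 4: 01100111 ⊕ 00001001 = 01101110
byte 5: 00010110 ⊕ 00110110 = 00100000
byte 6: 10110000 ⊕ 11000100 = 01110100
byte 7: 11111100 ⊕ 10010100 = 01101000
byte 8: 00001110 ⊕ 01101011 = 01100101

746f6b656e20746865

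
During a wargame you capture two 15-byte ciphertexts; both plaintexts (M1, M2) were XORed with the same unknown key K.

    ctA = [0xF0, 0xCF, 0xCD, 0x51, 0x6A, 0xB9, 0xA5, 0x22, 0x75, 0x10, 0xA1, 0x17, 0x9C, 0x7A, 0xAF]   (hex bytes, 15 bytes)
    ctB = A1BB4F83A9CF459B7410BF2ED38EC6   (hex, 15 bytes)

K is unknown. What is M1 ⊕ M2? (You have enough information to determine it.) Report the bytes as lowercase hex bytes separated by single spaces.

51 74 82 d2 c3 76 e0 b9 01 00 1e 39 4f f4 69

ctA ⊕ ctB = (M1 ⊕ K) ⊕ (M2 ⊕ K) = M1 ⊕ M2 — the shared key cancels under XOR.
f0 XOR a1 = 51
cf XOR bb = 74
cd XOR 4f = 82
51 XOR 83 = d2
6a XOR a9 = c3
b9 XOR cf = 76
a5 XOR 45 = e0
22 XOR 9b = b9
75 XOR 74 = 01
10 XOR 10 = 00
a1 XOR bf = 1e
17 XOR 2e = 39
9c XOR d3 = 4f
7a XOR 8e = f4
af XOR c6 = 69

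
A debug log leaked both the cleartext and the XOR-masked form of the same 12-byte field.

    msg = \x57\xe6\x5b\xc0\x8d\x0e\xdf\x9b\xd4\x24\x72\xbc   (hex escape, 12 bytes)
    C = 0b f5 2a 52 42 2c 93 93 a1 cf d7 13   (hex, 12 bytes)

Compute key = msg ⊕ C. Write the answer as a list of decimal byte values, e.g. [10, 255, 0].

[92, 19, 113, 146, 207, 34, 76, 8, 117, 235, 165, 175]

Since C = msg ⊕ key, XORing both sides with msg gives key = msg ⊕ C.
57 XOR 0b = 5c
e6 XOR f5 = 13
5b XOR 2a = 71
c0 XOR 52 = 92
8d XOR 42 = cf
0e XOR 2c = 22
df XOR 93 = 4c
9b XOR 93 = 08
d4 XOR a1 = 75
24 XOR cf = eb
72 XOR d7 = a5
bc XOR 13 = af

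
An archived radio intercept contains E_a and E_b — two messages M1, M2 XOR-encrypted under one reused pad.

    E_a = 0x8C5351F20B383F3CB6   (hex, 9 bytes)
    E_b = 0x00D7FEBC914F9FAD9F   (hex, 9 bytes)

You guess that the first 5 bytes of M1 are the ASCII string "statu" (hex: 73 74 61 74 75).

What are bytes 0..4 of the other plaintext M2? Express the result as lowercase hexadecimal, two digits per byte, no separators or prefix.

First, E_a ⊕ E_b = (M1 ⊕ K) ⊕ (M2 ⊕ K) = M1 ⊕ M2, so the key drops out. Then M2 = (M1 ⊕ M2) ⊕ M1 over the first 5 bytes.
byte 0: (8c xor 00) xor 73 = 8c xor 73 = ff
byte 1: (53 xor d7) xor 74 = 84 xor 74 = f0
byte 2: (51 xor fe) xor 61 = af xor 61 = ce
byte 3: (f2 xor bc) xor 74 = 4e xor 74 = 3a
byte 4: (0b xor 91) xor 75 = 9a xor 75 = ef

fff0ce3aef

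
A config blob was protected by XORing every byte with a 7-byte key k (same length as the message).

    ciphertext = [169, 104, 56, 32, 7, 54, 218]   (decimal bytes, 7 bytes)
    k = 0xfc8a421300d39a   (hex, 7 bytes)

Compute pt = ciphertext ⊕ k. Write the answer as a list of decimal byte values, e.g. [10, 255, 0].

byte 0: a9 ⊕ fc = 55
byte 1: 68 ⊕ 8a = e2
byte 2: 38 ⊕ 42 = 7a
byte 3: 20 ⊕ 13 = 33
byte 4: 07 ⊕ 00 = 07
byte 5: 36 ⊕ d3 = e5
byte 6: da ⊕ 9a = 40

[85, 226, 122, 51, 7, 229, 64]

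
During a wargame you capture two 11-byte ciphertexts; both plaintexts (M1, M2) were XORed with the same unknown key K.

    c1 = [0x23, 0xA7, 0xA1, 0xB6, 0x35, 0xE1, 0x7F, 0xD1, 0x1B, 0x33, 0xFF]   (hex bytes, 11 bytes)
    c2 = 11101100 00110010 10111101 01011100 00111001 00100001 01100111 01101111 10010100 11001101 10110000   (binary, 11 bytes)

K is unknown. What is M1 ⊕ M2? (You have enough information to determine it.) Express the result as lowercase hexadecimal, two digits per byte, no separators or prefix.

cf951cea0cc018be8ffe4f

c1 ⊕ c2 = (M1 ⊕ K) ⊕ (M2 ⊕ K) = M1 ⊕ M2 — the shared key cancels under XOR.
byte 0: 23 xor ec = cf
byte 1: a7 xor 32 = 95
byte 2: a1 xor bd = 1c
byte 3: b6 xor 5c = ea
byte 4: 35 xor 39 = 0c
byte 5: e1 xor 21 = c0
byte 6: 7f xor 67 = 18
byte 7: d1 xor 6f = be
byte 8: 1b xor 94 = 8f
byte 9: 33 xor cd = fe
byte 10: ff xor b0 = 4f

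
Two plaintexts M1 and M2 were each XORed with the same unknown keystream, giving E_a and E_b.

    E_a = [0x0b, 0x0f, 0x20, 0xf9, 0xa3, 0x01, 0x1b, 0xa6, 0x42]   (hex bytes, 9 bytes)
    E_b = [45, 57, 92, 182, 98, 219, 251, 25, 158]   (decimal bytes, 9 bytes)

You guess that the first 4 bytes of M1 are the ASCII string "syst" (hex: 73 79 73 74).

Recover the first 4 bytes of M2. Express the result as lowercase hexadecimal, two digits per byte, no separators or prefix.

First, E_a ⊕ E_b = (M1 ⊕ K) ⊕ (M2 ⊕ K) = M1 ⊕ M2, so the key drops out. Then M2 = (M1 ⊕ M2) ⊕ M1 over the first 4 bytes.
byte 0: (0b XOR 2d) XOR 73 = 26 XOR 73 = 55
byte 1: (0f XOR 39) XOR 79 = 36 XOR 79 = 4f
byte 2: (20 XOR 5c) XOR 73 = 7c XOR 73 = 0f
byte 3: (f9 XOR b6) XOR 74 = 4f XOR 74 = 3b

554f0f3b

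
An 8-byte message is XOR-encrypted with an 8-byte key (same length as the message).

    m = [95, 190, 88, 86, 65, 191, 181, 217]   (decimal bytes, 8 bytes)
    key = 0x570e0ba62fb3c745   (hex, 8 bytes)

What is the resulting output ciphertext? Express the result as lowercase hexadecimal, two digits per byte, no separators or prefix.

08b053f06e0c729c

XOR is its own inverse, so applying the key byte-wise gives the result directly.
5f ⊕ 57 = 08
be ⊕ 0e = b0
58 ⊕ 0b = 53
56 ⊕ a6 = f0
41 ⊕ 2f = 6e
bf ⊕ b3 = 0c
b5 ⊕ c7 = 72
d9 ⊕ 45 = 9c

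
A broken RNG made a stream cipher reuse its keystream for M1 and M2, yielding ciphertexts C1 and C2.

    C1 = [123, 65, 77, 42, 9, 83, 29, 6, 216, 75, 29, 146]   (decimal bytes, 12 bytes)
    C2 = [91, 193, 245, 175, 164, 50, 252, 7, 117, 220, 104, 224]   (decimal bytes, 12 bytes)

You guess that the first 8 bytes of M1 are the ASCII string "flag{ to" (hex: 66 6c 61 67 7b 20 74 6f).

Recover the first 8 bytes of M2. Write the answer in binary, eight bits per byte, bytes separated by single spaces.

01000110 11101100 11011001 11100010 11010110 01000001 10010101 01101110

First, C1 ⊕ C2 = (M1 ⊕ K) ⊕ (M2 ⊕ K) = M1 ⊕ M2, so the key drops out. Then M2 = (M1 ⊕ M2) ⊕ M1 over the first 8 bytes.
byte 0: (7b xor 5b) xor 66 = 20 xor 66 = 46
byte 1: (41 xor c1) xor 6c = 80 xor 6c = ec
byte 2: (4d xor f5) xor 61 = b8 xor 61 = d9
byte 3: (2a xor af) xor 67 = 85 xor 67 = e2
byte 4: (09 xor a4) xor 7b = ad xor 7b = d6
byte 5: (53 xor 32) xor 20 = 61 xor 20 = 41
byte 6: (1d xor fc) xor 74 = e1 xor 74 = 95
byte 7: (06 xor 07) xor 6f = 01 xor 6f = 6e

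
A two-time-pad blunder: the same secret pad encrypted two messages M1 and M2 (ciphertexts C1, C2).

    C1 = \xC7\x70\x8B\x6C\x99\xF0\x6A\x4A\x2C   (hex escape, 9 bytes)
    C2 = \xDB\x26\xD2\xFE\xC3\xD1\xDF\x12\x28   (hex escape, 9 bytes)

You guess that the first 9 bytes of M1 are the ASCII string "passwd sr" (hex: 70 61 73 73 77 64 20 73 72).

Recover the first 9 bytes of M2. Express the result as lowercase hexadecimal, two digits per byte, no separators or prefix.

First, C1 ⊕ C2 = (M1 ⊕ K) ⊕ (M2 ⊕ K) = M1 ⊕ M2, so the key drops out. Then M2 = (M1 ⊕ M2) ⊕ M1 over the first 9 bytes.
byte 0: (c7 xor db) xor 70 = 1c xor 70 = 6c
byte 1: (70 xor 26) xor 61 = 56 xor 61 = 37
byte 2: (8b xor d2) xor 73 = 59 xor 73 = 2a
byte 3: (6c xor fe) xor 73 = 92 xor 73 = e1
byte 4: (99 xor c3) xor 77 = 5a xor 77 = 2d
byte 5: (f0 xor d1) xor 64 = 21 xor 64 = 45
byte 6: (6a xor df) xor 20 = b5 xor 20 = 95
byte 7: (4a xor 12) xor 73 = 58 xor 73 = 2b
byte 8: (2c xor 28) xor 72 = 04 xor 72 = 76

6c372ae12d45952b76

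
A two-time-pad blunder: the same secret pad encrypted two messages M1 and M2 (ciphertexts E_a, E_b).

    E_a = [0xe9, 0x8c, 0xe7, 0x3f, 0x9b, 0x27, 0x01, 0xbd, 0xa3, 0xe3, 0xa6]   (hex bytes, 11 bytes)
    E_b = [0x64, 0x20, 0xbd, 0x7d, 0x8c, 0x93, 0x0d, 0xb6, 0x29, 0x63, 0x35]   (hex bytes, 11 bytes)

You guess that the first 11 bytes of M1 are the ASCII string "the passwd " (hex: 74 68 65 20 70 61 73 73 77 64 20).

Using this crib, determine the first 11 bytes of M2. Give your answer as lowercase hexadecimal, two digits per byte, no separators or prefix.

f9c43f6267d57f78fde4b3

First, E_a ⊕ E_b = (M1 ⊕ K) ⊕ (M2 ⊕ K) = M1 ⊕ M2, so the key drops out. Then M2 = (M1 ⊕ M2) ⊕ M1 over the first 11 bytes.
byte 0: (e9 XOR 64) XOR 74 = 8d XOR 74 = f9
byte 1: (8c XOR 20) XOR 68 = ac XOR 68 = c4
byte 2: (e7 XOR bd) XOR 65 = 5a XOR 65 = 3f
byte 3: (3f XOR 7d) XOR 20 = 42 XOR 20 = 62
byte 4: (9b XOR 8c) XOR 70 = 17 XOR 70 = 67
byte 5: (27 XOR 93) XOR 61 = b4 XOR 61 = d5
byte 6: (01 XOR 0d) XOR 73 = 0c XOR 73 = 7f
byte 7: (bd XOR b6) XOR 73 = 0b XOR 73 = 78
byte 8: (a3 XOR 29) XOR 77 = 8a XOR 77 = fd
byte 9: (e3 XOR 63) XOR 64 = 80 XOR 64 = e4
byte 10: (a6 XOR 35) XOR 20 = 93 XOR 20 = b3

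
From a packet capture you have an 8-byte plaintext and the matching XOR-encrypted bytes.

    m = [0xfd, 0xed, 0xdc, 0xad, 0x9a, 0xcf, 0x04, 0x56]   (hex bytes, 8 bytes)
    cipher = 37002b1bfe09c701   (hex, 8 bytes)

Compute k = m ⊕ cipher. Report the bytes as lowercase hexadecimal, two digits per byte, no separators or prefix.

caedf7b664c6c357

Since cipher = m ⊕ k, XORing both sides with m gives k = m ⊕ cipher.
byte 0: 11111101 XOR 00110111 = 11001010
byte 1: 11101101 XOR 00000000 = 11101101
byte 2: 11011100 XOR 00101011 = 11110111
byte 3: 10101101 XOR 00011011 = 10110110
byte 4: 10011010 XOR 11111110 = 01100100
byte 5: 11001111 XOR 00001001 = 11000110
byte 6: 00000100 XOR 11000111 = 11000011
byte 7: 01010110 XOR 00000001 = 01010111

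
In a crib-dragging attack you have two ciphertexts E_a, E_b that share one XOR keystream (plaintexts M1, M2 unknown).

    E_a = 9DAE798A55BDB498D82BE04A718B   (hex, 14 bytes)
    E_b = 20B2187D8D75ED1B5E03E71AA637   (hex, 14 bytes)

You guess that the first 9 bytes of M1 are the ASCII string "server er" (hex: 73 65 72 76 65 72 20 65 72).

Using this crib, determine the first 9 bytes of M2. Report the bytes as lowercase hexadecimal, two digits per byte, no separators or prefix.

ce791381bdba79e6f4

First, E_a ⊕ E_b = (M1 ⊕ K) ⊕ (M2 ⊕ K) = M1 ⊕ M2, so the key drops out. Then M2 = (M1 ⊕ M2) ⊕ M1 over the first 9 bytes.
byte 0: (9d ^ 20) ^ 73 = bd ^ 73 = ce
byte 1: (ae ^ b2) ^ 65 = 1c ^ 65 = 79
byte 2: (79 ^ 18) ^ 72 = 61 ^ 72 = 13
byte 3: (8a ^ 7d) ^ 76 = f7 ^ 76 = 81
byte 4: (55 ^ 8d) ^ 65 = d8 ^ 65 = bd
byte 5: (bd ^ 75) ^ 72 = c8 ^ 72 = ba
byte 6: (b4 ^ ed) ^ 20 = 59 ^ 20 = 79
byte 7: (98 ^ 1b) ^ 65 = 83 ^ 65 = e6
byte 8: (d8 ^ 5e) ^ 72 = 86 ^ 72 = f4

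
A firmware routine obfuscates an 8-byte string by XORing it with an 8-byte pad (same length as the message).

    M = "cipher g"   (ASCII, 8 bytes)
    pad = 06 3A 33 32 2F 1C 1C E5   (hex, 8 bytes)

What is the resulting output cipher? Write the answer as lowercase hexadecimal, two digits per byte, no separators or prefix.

XOR is its own inverse, so applying the key byte-wise gives the result directly.
63 XOR 06 = 65
69 XOR 3a = 53
70 XOR 33 = 43
68 XOR 32 = 5a
65 XOR 2f = 4a
72 XOR 1c = 6e
20 XOR 1c = 3c
67 XOR e5 = 82

6553435a4a6e3c82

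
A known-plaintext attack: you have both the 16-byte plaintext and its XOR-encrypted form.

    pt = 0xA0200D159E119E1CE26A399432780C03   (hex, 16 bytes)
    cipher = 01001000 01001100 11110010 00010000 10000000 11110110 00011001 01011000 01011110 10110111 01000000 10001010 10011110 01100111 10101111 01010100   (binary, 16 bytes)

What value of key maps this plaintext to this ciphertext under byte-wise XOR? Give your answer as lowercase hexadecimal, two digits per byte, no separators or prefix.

Since cipher = pt ⊕ key, XORing both sides with pt gives key = pt ⊕ cipher.
byte 0: a0 ⊕ 48 = e8
byte 1: 20 ⊕ 4c = 6c
byte 2: 0d ⊕ f2 = ff
byte 3: 15 ⊕ 10 = 05
byte 4: 9e ⊕ 80 = 1e
byte 5: 11 ⊕ f6 = e7
byte 6: 9e ⊕ 19 = 87
byte 7: 1c ⊕ 58 = 44
byte 8: e2 ⊕ 5e = bc
byte 9: 6a ⊕ b7 = dd
byte 10: 39 ⊕ 40 = 79
byte 11: 94 ⊕ 8a = 1e
byte 12: 32 ⊕ 9e = ac
byte 13: 78 ⊕ 67 = 1f
byte 14: 0c ⊕ af = a3
byte 15: 03 ⊕ 54 = 57

e86cff051ee78744bcdd791eac1fa357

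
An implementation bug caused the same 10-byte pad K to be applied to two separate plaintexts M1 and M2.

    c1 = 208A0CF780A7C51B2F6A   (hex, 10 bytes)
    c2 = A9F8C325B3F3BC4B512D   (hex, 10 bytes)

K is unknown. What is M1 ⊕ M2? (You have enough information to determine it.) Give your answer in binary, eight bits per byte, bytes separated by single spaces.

10001001 01110010 11001111 11010010 00110011 01010100 01111001 01010000 01111110 01000111

c1 ⊕ c2 = (M1 ⊕ K) ⊕ (M2 ⊕ K) = M1 ⊕ M2 — the shared key cancels under XOR.
20 ⊕ a9 = 89
8a ⊕ f8 = 72
0c ⊕ c3 = cf
f7 ⊕ 25 = d2
80 ⊕ b3 = 33
a7 ⊕ f3 = 54
c5 ⊕ bc = 79
1b ⊕ 4b = 50
2f ⊕ 51 = 7e
6a ⊕ 2d = 47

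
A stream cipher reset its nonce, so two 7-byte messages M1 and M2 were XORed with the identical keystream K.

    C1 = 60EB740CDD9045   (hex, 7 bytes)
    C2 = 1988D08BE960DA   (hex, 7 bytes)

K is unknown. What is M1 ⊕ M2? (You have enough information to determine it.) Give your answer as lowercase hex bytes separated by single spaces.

79 63 a4 87 34 f0 9f

C1 ⊕ C2 = (M1 ⊕ K) ⊕ (M2 ⊕ K) = M1 ⊕ M2 — the shared key cancels under XOR.
60 ⊕ 19 = 79
eb ⊕ 88 = 63
74 ⊕ d0 = a4
0c ⊕ 8b = 87
dd ⊕ e9 = 34
90 ⊕ 60 = f0
45 ⊕ da = 9f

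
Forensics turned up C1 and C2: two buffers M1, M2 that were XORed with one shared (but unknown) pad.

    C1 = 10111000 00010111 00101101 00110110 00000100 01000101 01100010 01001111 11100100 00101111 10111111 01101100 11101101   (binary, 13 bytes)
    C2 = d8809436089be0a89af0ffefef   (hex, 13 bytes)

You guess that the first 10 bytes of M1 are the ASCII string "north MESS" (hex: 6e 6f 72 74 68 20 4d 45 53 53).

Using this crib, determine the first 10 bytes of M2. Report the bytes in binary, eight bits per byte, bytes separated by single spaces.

First, C1 ⊕ C2 = (M1 ⊕ K) ⊕ (M2 ⊕ K) = M1 ⊕ M2, so the key drops out. Then M2 = (M1 ⊕ M2) ⊕ M1 over the first 10 bytes.
byte 0: (b8 ⊕ d8) ⊕ 6e = 60 ⊕ 6e = 0e
byte 1: (17 ⊕ 80) ⊕ 6f = 97 ⊕ 6f = f8
byte 2: (2d ⊕ 94) ⊕ 72 = b9 ⊕ 72 = cb
byte 3: (36 ⊕ 36) ⊕ 74 = 00 ⊕ 74 = 74
byte 4: (04 ⊕ 08) ⊕ 68 = 0c ⊕ 68 = 64
byte 5: (45 ⊕ 9b) ⊕ 20 = de ⊕ 20 = fe
byte 6: (62 ⊕ e0) ⊕ 4d = 82 ⊕ 4d = cf
byte 7: (4f ⊕ a8) ⊕ 45 = e7 ⊕ 45 = a2
byte 8: (e4 ⊕ 9a) ⊕ 53 = 7e ⊕ 53 = 2d
byte 9: (2f ⊕ f0) ⊕ 53 = df ⊕ 53 = 8c

00001110 11111000 11001011 01110100 01100100 11111110 11001111 10100010 00101101 10001100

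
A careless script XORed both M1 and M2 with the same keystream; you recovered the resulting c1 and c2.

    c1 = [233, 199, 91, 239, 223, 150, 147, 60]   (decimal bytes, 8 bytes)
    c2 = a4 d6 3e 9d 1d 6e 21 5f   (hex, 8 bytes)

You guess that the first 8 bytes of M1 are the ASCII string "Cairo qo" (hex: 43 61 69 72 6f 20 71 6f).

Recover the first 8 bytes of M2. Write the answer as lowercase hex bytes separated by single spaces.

0e 70 0c 00 ad d8 c3 0c

First, c1 ⊕ c2 = (M1 ⊕ K) ⊕ (M2 ⊕ K) = M1 ⊕ M2, so the key drops out. Then M2 = (M1 ⊕ M2) ⊕ M1 over the first 8 bytes.
byte 0: (e9 XOR a4) XOR 43 = 4d XOR 43 = 0e
byte 1: (c7 XOR d6) XOR 61 = 11 XOR 61 = 70
byte 2: (5b XOR 3e) XOR 69 = 65 XOR 69 = 0c
byte 3: (ef XOR 9d) XOR 72 = 72 XOR 72 = 00
byte 4: (df XOR 1d) XOR 6f = c2 XOR 6f = ad
byte 5: (96 XOR 6e) XOR 20 = f8 XOR 20 = d8
byte 6: (93 XOR 21) XOR 71 = b2 XOR 71 = c3
byte 7: (3c XOR 5f) XOR 6f = 63 XOR 6f = 0c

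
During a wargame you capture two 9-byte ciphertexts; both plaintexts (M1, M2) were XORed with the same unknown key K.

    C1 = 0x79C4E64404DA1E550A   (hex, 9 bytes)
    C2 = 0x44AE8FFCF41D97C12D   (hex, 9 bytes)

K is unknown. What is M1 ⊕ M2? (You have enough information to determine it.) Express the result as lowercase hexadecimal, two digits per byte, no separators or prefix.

3d6a69b8f0c7899427

C1 ⊕ C2 = (M1 ⊕ K) ⊕ (M2 ⊕ K) = M1 ⊕ M2 — the shared key cancels under XOR.
79 ^ 44 = 3d
c4 ^ ae = 6a
e6 ^ 8f = 69
44 ^ fc = b8
04 ^ f4 = f0
da ^ 1d = c7
1e ^ 97 = 89
55 ^ c1 = 94
0a ^ 2d = 27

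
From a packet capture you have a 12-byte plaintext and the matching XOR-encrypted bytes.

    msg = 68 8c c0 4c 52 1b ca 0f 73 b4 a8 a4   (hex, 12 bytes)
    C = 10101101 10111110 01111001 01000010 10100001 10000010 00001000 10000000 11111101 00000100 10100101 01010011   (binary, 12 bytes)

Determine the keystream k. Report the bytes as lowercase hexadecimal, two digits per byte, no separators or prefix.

c532b90ef399c28f8eb00df7

Since C = msg ⊕ k, XORing both sides with msg gives k = msg ⊕ C.
byte 0: 68 ⊕ ad = c5
byte 1: 8c ⊕ be = 32
byte 2: c0 ⊕ 79 = b9
byte 3: 4c ⊕ 42 = 0e
byte 4: 52 ⊕ a1 = f3
byte 5: 1b ⊕ 82 = 99
byte 6: ca ⊕ 08 = c2
byte 7: 0f ⊕ 80 = 8f
byte 8: 73 ⊕ fd = 8e
byte 9: b4 ⊕ 04 = b0
byte 10: a8 ⊕ a5 = 0d
byte 11: a4 ⊕ 53 = f7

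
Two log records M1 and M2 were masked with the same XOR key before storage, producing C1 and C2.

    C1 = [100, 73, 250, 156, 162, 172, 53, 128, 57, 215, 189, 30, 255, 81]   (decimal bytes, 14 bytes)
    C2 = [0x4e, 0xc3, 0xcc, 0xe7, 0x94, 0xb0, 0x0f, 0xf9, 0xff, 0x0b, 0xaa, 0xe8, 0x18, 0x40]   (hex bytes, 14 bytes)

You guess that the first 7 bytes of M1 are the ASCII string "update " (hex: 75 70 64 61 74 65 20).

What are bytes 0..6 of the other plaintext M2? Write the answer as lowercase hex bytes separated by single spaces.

First, C1 ⊕ C2 = (M1 ⊕ K) ⊕ (M2 ⊕ K) = M1 ⊕ M2, so the key drops out. Then M2 = (M1 ⊕ M2) ⊕ M1 over the first 7 bytes.
byte 0: (64 xor 4e) xor 75 = 2a xor 75 = 5f
byte 1: (49 xor c3) xor 70 = 8a xor 70 = fa
byte 2: (fa xor cc) xor 64 = 36 xor 64 = 52
byte 3: (9c xor e7) xor 61 = 7b xor 61 = 1a
byte 4: (a2 xor 94) xor 74 = 36 xor 74 = 42
byte 5: (ac xor b0) xor 65 = 1c xor 65 = 79
byte 6: (35 xor 0f) xor 20 = 3a xor 20 = 1a

5f fa 52 1a 42 79 1a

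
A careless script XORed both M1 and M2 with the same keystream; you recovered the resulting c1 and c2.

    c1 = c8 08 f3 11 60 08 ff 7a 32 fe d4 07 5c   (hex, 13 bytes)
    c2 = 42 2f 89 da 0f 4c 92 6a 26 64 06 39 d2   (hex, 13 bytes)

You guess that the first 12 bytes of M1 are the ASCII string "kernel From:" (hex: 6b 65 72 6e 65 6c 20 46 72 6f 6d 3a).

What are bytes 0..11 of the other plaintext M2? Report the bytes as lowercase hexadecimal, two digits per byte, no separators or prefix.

First, c1 ⊕ c2 = (M1 ⊕ K) ⊕ (M2 ⊕ K) = M1 ⊕ M2, so the key drops out. Then M2 = (M1 ⊕ M2) ⊕ M1 over the first 12 bytes.
byte 0: (c8 ^ 42) ^ 6b = 8a ^ 6b = e1
byte 1: (08 ^ 2f) ^ 65 = 27 ^ 65 = 42
byte 2: (f3 ^ 89) ^ 72 = 7a ^ 72 = 08
byte 3: (11 ^ da) ^ 6e = cb ^ 6e = a5
byte 4: (60 ^ 0f) ^ 65 = 6f ^ 65 = 0a
byte 5: (08 ^ 4c) ^ 6c = 44 ^ 6c = 28
byte 6: (ff ^ 92) ^ 20 = 6d ^ 20 = 4d
byte 7: (7a ^ 6a) ^ 46 = 10 ^ 46 = 56
byte 8: (32 ^ 26) ^ 72 = 14 ^ 72 = 66
byte 9: (fe ^ 64) ^ 6f = 9a ^ 6f = f5
byte 10: (d4 ^ 06) ^ 6d = d2 ^ 6d = bf
byte 11: (07 ^ 39) ^ 3a = 3e ^ 3a = 04

e14208a50a284d5666f5bf04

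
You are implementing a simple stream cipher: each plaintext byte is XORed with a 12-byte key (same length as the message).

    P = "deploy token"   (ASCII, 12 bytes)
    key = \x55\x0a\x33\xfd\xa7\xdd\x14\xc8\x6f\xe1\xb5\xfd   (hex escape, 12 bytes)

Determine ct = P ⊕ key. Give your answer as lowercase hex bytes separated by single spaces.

100 ^  85 =  49
101 ^  10 = 111
112 ^  51 =  67
108 ^ 253 = 145
111 ^ 167 = 200
121 ^ 221 = 164
 32 ^  20 =  52
116 ^ 200 = 188
111 ^ 111 =   0
107 ^ 225 = 138
101 ^ 181 = 208
110 ^ 253 = 147

31 6f 43 91 c8 a4 34 bc 00 8a d0 93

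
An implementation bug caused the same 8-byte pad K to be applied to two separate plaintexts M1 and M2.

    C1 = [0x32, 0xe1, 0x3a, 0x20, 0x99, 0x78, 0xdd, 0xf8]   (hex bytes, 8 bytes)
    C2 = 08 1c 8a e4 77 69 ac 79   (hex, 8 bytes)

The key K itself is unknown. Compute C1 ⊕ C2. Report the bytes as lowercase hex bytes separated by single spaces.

3a fd b0 c4 ee 11 71 81

C1 ⊕ C2 = (M1 ⊕ K) ⊕ (M2 ⊕ K) = M1 ⊕ M2 — the shared key cancels under XOR.
byte 0: 00110010 xor 00001000 = 00111010
byte 1: 11100001 xor 00011100 = 11111101
byte 2: 00111010 xor 10001010 = 10110000
byte 3: 00100000 xor 11100100 = 11000100
byte 4: 10011001 xor 01110111 = 11101110
byte 5: 01111000 xor 01101001 = 00010001
byte 6: 11011101 xor 10101100 = 01110001
byte 7: 11111000 xor 01111001 = 10000001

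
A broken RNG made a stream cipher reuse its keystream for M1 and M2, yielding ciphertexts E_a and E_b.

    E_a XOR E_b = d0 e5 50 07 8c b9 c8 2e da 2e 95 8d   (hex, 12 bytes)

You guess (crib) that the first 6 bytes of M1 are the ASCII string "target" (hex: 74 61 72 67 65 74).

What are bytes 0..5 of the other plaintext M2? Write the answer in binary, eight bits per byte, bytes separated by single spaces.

Since E_a ⊕ E_b = M1 ⊕ M2, XORing with the guessed M1 bytes yields the corresponding M2 bytes: M2 = (E_a ⊕ E_b) ⊕ M1.
byte 0: 208 ⊕ 116 = 164
byte 1: 229 ⊕  97 = 132
byte 2:  80 ⊕ 114 =  34
byte 3:   7 ⊕ 103 =  96
byte 4: 140 ⊕ 101 = 233
byte 5: 185 ⊕ 116 = 205

10100100 10000100 00100010 01100000 11101001 11001101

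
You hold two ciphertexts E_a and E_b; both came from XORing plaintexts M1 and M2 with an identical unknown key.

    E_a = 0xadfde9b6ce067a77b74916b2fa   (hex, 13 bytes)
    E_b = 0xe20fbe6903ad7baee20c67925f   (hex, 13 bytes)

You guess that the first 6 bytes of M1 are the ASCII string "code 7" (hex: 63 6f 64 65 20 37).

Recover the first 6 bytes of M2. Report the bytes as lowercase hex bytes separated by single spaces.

First, E_a ⊕ E_b = (M1 ⊕ K) ⊕ (M2 ⊕ K) = M1 ⊕ M2, so the key drops out. Then M2 = (M1 ⊕ M2) ⊕ M1 over the first 6 bytes.
byte 0: (ad ^ e2) ^ 63 = 4f ^ 63 = 2c
byte 1: (fd ^ 0f) ^ 6f = f2 ^ 6f = 9d
byte 2: (e9 ^ be) ^ 64 = 57 ^ 64 = 33
byte 3: (b6 ^ 69) ^ 65 = df ^ 65 = ba
byte 4: (ce ^ 03) ^ 20 = cd ^ 20 = ed
byte 5: (06 ^ ad) ^ 37 = ab ^ 37 = 9c

2c 9d 33 ba ed 9c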